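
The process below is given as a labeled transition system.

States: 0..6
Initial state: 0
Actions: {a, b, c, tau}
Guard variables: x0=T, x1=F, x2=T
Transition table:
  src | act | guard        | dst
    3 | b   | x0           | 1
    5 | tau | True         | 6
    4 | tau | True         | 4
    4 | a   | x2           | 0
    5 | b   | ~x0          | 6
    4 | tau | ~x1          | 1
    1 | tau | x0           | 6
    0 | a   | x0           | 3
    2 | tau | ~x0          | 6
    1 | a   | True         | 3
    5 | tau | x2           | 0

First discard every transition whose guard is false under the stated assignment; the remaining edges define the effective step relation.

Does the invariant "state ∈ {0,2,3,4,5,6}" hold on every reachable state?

Inv-set: {0,2,3,4,5,6}
Reachable = {0,1,3,6}
  0: safe
  1: outside
  3: safe
  6: safe
counterexample path to 1: a·b

Answer: INVARIANT VIOLATED at state 1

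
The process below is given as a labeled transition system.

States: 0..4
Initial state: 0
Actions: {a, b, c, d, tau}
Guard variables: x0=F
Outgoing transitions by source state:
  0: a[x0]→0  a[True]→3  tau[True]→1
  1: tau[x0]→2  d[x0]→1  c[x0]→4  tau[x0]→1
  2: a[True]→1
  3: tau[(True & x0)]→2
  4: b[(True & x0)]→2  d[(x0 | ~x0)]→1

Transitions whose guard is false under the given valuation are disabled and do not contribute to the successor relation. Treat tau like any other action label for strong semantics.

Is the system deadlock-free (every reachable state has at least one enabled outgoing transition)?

Reach set: {0,1,3}
  0: a→3  tau→1  [2 exit(s)]
  1: ∅  [deadlock]
  3: ∅  [deadlock]
trace reaching 1: tau

Answer: DEADLOCK at state 1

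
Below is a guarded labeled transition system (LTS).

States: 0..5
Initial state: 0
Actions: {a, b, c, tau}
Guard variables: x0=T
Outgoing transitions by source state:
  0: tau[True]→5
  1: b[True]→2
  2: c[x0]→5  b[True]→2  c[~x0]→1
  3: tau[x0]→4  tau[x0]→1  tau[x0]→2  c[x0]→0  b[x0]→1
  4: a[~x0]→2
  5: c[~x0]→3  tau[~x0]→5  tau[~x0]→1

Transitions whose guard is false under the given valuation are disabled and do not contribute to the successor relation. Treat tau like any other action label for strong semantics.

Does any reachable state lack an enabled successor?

Reach set: {0,5}
  0: tau→5  [deg 1]
  5: ∅  [no exit]
Path to 5: tau

Answer: DEADLOCK at state 5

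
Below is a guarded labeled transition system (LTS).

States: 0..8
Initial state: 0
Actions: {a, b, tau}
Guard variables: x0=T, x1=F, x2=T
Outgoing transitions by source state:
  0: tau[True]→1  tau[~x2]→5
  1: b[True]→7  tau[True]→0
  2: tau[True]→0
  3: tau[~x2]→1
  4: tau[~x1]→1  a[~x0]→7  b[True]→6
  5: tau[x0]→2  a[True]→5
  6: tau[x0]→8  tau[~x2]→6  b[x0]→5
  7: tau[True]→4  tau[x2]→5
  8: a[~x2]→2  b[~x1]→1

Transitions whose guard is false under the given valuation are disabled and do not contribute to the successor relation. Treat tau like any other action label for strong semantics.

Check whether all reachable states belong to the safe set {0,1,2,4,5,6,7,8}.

Allowed set {0,1,2,4,5,6,7,8}
Reachable = {0,1,2,4,5,6,7,8}
  0: safe
  1: safe
  2: safe
  4: safe
  5: safe
  6: safe
  7: safe
  8: safe

Answer: INVARIANT HOLDS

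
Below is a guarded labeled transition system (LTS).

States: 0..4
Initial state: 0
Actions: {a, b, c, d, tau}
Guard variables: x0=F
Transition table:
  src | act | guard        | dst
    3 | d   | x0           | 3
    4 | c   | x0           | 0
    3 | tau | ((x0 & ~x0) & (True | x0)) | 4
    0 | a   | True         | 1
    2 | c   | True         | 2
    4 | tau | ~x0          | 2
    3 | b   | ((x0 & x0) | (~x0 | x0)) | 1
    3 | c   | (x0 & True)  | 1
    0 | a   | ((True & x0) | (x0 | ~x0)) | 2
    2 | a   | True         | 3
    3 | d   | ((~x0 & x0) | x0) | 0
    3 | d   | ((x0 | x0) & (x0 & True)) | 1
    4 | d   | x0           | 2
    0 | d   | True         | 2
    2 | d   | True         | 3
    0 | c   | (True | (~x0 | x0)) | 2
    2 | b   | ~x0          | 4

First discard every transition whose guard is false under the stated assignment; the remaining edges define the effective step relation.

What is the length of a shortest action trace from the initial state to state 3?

Layered search for 3:
  depth 0: {0}
  depth 1: {1,2}
  depth 2: {3,4}
depth(3)=2, e.g. a·a

Answer: 2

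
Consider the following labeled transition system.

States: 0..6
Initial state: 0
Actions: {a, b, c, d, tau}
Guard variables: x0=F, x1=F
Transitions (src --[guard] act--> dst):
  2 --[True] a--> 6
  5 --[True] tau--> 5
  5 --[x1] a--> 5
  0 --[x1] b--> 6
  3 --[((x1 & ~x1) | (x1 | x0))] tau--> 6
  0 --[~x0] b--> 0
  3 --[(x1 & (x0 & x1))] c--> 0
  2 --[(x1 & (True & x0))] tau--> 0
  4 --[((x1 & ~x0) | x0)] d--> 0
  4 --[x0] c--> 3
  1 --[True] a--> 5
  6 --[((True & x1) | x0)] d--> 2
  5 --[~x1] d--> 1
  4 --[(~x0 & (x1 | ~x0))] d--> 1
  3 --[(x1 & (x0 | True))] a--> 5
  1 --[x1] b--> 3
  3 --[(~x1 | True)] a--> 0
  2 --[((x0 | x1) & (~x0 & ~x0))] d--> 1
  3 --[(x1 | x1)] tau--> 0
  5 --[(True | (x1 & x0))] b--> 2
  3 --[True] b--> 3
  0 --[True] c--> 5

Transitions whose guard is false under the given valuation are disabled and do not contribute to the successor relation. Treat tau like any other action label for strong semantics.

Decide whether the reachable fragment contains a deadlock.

R = {0,1,2,5,6}
  0: b→0  c→5  [2 exit(s)]
  1: a→5  [1 exit(s)]
  2: a→6  [1 exit(s)]
  5: b→2  d→1  tau→5  [3 exit(s)]
  6: ∅  [no exit]
Path to 6: c·b·a

Answer: DEADLOCK at state 6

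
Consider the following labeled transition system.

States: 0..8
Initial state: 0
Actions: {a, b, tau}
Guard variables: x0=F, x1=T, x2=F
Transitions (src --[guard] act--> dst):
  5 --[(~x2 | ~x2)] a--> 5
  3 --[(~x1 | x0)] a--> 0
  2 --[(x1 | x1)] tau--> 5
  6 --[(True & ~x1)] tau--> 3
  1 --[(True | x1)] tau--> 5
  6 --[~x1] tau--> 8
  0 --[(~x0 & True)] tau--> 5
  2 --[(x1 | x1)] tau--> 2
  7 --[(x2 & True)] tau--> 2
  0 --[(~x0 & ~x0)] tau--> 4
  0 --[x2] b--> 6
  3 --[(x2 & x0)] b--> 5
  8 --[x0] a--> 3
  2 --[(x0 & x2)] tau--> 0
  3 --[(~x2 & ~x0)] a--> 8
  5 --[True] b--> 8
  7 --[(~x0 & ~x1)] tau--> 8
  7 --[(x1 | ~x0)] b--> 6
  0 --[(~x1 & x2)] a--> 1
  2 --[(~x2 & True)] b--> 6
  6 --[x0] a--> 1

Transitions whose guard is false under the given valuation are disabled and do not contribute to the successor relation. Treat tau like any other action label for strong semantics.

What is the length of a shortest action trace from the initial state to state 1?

BFS to 1:
  L0 = {0}
  L1 = {4,5}
  L2 = {8}
1 never appears.

Answer: UNREACHABLE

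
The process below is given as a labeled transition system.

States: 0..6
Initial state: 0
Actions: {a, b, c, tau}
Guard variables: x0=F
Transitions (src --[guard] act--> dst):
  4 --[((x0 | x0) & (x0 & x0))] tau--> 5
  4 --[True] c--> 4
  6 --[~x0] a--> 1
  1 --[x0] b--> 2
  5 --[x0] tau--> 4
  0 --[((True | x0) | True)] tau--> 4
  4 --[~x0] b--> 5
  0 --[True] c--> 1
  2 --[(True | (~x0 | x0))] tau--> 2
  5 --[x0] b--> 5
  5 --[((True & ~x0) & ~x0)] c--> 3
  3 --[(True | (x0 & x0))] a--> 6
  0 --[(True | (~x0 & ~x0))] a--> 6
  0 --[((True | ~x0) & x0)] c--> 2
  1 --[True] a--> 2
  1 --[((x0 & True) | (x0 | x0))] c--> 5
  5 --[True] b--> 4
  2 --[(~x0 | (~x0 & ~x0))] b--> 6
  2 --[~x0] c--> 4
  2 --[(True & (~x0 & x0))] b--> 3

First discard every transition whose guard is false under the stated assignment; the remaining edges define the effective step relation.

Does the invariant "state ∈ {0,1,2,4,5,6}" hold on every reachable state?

Answer: INVARIANT VIOLATED at state 3

Working:
Inv-set: {0,1,2,4,5,6}
R = {0,1,2,3,4,5,6}
  0: ok
  1: ok
  2: ok
  3: ✗ unsafe
  4: ok
  5: ok
  6: ok
reach 3 via tau·b·c — violates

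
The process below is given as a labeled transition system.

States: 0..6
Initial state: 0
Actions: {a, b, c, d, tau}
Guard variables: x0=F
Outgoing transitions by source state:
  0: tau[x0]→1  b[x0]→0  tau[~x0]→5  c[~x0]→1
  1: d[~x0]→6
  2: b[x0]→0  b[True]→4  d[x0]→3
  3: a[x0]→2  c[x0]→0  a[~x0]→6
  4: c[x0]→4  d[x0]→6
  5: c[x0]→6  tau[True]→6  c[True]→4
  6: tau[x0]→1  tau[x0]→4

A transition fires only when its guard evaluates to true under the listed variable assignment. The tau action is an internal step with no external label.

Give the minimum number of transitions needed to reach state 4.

BFS to 4:
  L0 = {0}
  L1 = {1,5}
  L2 = {4,6}
first hit 4 at d=2 via tau·c

Answer: 2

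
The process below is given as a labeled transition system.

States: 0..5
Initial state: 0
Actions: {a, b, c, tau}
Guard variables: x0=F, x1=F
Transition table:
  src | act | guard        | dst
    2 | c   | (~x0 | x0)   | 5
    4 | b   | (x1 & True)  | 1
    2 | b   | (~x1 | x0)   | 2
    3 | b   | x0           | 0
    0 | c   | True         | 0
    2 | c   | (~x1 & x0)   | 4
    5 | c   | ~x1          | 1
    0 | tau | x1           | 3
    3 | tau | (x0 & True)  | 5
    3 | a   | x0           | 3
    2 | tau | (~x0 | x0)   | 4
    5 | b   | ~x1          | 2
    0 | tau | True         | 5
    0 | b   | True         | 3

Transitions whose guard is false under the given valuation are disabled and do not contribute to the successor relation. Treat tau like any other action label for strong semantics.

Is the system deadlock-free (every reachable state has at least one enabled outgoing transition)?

Answer: DEADLOCK at state 1

Analysis:
Reachable = {0,1,2,3,4,5}
  0: b→3  c→0  tau→5  [3 exit(s)]
  1: ∅  [STUCK]
  2: b→2  c→5  tau→4  [3 exit(s)]
  3: ∅  [STUCK]
  4: ∅  [STUCK]
  5: b→2  c→1  [2 exit(s)]
witness 1: tau·c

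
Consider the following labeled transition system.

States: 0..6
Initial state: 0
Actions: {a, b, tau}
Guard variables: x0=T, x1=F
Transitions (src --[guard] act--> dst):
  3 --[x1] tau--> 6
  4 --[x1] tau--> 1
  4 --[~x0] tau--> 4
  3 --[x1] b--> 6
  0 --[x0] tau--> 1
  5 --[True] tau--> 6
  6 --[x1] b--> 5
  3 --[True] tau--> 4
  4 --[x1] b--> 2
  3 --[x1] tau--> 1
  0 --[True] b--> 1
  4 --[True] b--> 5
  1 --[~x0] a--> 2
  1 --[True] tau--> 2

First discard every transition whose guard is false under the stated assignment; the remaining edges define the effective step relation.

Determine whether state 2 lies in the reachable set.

Answer: REACHABLE

Analysis:
Guard filter leaves 6 enabled edge(s).
depth 0: {0}
depth 1: {1}  total {0,1}
depth 2: {2}  total {0,1,2}
R = {0,1,2}
Path to 2: tau·tau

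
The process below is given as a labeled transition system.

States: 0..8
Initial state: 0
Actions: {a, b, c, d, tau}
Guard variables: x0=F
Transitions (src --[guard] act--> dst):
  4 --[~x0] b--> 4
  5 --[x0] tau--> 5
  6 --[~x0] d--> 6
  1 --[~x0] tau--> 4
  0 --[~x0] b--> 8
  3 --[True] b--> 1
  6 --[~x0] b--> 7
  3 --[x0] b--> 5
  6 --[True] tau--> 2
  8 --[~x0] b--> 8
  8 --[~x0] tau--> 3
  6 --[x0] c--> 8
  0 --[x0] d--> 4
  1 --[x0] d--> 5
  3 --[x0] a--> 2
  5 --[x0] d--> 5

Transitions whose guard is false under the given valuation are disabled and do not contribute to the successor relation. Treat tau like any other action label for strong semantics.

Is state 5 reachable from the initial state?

Guard filter leaves 9 enabled edge(s).
depth 0: {0}
depth 1: {8}  total {0,8}
depth 2: {3}  total {0,3,8}
depth 3: {1}  total {0,1,3,8}
depth 4: {4}  total {0,1,3,4,8}
R = {0,1,3,4,8}

Answer: UNREACHABLE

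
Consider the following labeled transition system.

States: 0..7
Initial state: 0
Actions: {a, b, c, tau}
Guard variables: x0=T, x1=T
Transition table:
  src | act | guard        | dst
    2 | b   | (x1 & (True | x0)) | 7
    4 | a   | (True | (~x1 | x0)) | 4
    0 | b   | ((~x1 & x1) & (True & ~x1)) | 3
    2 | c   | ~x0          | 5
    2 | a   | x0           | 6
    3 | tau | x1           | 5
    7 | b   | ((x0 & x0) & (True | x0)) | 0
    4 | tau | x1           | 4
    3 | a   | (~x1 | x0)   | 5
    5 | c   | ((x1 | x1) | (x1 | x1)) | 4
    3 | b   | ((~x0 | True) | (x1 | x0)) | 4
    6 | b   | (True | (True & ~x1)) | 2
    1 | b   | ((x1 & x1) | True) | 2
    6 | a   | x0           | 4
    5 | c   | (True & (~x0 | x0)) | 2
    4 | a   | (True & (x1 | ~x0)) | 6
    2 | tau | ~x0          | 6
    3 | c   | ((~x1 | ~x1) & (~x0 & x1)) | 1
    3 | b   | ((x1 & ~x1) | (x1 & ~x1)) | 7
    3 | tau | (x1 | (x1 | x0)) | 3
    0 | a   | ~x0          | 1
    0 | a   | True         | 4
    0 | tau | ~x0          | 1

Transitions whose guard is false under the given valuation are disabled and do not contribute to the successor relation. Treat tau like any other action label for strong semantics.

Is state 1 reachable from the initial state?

16 transition(s) survive guard evaluation.
depth 0: {0}
depth 1: {4}  now seen {0,4}
depth 2: {6}  now seen {0,4,6}
depth 3: {2}  now seen {0,2,4,6}
depth 4: {7}  now seen {0,2,4,6,7}
R = {0,2,4,6,7}

Answer: UNREACHABLE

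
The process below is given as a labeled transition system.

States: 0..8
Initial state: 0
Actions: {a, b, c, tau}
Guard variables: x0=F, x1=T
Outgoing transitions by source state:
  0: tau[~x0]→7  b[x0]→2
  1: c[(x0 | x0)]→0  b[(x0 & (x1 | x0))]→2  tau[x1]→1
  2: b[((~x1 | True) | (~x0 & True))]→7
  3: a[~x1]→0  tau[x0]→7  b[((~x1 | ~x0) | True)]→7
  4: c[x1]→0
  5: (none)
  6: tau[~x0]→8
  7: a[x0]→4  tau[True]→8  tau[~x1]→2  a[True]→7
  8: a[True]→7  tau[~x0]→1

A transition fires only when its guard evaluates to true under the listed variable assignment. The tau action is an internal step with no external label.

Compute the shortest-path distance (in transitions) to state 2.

Answer: UNREACHABLE

Trace:
Layered search for 2:
  depth 0: {0}
  depth 1: {7}
  depth 2: {8}
  depth 3: {1}
2 never appears.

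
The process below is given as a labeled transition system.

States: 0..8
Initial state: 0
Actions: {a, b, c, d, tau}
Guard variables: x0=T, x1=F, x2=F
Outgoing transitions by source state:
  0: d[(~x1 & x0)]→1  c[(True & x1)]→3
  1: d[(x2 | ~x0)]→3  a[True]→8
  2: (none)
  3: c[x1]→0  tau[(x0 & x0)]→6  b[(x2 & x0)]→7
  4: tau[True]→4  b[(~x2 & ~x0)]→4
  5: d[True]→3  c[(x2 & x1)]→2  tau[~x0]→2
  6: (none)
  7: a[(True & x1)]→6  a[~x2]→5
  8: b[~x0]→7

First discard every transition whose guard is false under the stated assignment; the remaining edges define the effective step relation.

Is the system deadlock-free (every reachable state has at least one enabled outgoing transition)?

Answer: DEADLOCK at state 8

Working:
Reach set: {0,1,8}
  0: d→1  [1 exit(s)]
  1: a→8  [1 exit(s)]
  8: ∅  [no exit]
trace reaching 8: d·a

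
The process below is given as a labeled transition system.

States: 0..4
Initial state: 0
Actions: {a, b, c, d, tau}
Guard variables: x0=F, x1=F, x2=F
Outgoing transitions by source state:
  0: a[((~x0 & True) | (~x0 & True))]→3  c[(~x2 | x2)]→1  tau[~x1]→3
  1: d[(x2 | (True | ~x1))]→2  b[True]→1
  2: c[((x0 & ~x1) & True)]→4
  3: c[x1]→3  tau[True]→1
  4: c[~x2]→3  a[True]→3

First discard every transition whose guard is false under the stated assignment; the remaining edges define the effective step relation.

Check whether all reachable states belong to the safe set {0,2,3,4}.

Safe = {0,2,3,4}
Reachable = {0,1,2,3}
  0: ok
  1: ✗ unsafe
  2: ok
  3: ok
reach 1 via c — violates

Answer: INVARIANT VIOLATED at state 1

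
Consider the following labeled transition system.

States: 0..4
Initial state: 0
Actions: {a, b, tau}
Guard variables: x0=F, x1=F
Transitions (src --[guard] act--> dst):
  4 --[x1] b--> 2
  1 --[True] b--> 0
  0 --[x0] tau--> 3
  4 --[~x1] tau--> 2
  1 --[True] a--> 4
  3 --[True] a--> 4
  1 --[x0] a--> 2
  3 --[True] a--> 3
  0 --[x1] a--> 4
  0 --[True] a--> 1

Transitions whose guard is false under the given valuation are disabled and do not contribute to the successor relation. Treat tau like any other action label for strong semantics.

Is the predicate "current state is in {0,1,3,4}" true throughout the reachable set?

Answer: INVARIANT VIOLATED at state 2

Trace:
Safe = {0,1,3,4}
R = {0,1,2,4}
  0: ok
  1: ok
  2: outside
  4: ok
reach 2 via a·a·tau — violates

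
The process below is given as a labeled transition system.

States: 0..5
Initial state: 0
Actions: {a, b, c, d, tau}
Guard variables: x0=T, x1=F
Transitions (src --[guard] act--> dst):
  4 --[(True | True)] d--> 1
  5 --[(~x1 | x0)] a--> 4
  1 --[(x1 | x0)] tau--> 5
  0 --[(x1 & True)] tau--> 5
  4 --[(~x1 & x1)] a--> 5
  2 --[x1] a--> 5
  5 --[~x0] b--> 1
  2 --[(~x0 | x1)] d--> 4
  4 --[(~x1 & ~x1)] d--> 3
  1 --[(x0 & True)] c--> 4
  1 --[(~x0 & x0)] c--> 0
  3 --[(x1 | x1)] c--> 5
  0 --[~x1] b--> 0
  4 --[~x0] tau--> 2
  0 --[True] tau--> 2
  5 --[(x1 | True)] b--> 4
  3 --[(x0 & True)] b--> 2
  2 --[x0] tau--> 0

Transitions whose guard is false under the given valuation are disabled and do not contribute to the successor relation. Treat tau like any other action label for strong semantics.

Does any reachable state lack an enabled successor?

R = {0,2}
  0: b→0  tau→2  [2 out]
  2: tau→0  [1 out]

Answer: DEADLOCK-FREE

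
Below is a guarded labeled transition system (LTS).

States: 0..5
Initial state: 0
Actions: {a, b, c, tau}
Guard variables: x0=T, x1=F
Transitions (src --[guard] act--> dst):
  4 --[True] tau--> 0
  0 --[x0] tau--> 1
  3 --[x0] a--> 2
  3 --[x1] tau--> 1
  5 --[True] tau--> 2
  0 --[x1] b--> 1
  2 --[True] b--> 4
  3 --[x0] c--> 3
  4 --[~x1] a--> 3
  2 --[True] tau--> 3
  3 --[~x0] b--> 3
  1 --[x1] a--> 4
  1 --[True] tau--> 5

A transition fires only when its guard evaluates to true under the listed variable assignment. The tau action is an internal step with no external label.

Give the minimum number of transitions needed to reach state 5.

Answer: 2

Trace:
Breadth-first toward 5:
  L0 = {0}
  L1 = {1}
  L2 = {5}
5 enters at depth 2; path tau·tau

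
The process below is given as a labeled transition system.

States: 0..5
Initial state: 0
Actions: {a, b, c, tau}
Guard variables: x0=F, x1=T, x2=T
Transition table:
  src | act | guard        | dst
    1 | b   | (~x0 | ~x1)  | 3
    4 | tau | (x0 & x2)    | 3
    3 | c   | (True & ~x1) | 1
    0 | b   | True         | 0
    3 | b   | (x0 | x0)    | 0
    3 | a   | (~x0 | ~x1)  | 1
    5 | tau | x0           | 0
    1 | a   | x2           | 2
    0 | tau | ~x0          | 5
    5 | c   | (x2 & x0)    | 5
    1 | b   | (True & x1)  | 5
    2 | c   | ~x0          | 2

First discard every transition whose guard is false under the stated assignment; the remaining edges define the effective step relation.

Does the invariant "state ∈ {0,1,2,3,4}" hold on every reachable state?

Answer: INVARIANT VIOLATED at state 5

Trace:
Inv-set: {0,1,2,3,4}
R = {0,5}
  0: ✓
  5: ✗ unsafe
reach 5 via tau — violates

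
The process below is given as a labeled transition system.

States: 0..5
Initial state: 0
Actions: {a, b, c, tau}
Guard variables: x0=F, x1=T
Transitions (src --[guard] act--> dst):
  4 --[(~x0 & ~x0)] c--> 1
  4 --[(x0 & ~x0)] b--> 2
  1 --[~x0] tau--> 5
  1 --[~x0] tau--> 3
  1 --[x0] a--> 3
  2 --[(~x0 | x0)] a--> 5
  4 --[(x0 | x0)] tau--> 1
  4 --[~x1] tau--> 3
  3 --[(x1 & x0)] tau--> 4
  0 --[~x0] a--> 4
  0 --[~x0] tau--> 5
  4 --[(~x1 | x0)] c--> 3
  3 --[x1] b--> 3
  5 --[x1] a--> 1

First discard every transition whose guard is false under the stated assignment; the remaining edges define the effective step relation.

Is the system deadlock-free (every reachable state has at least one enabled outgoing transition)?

Answer: DEADLOCK-FREE

Working:
Reachable = {0,1,3,4,5}
  0: a→4  tau→5  [deg 2]
  1: tau→3  tau→5  [deg 2]
  3: b→3  [deg 1]
  4: c→1  [deg 1]
  5: a→1  [deg 1]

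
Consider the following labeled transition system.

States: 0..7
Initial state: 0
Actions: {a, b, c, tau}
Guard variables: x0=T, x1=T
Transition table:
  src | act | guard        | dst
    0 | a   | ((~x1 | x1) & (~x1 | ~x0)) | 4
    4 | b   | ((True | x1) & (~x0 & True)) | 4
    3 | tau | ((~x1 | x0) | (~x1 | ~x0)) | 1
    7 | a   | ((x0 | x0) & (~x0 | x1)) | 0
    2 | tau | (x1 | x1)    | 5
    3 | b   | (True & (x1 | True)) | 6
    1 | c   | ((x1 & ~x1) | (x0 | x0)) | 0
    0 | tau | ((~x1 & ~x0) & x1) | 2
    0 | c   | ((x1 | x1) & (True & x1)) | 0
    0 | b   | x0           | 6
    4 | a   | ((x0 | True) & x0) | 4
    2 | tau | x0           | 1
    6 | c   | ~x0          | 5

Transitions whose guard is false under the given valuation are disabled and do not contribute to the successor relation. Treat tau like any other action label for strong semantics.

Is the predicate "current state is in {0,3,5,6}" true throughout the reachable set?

Allowed set {0,3,5,6}
Reach set: {0,6}
  0: ✓
  6: ✓

Answer: INVARIANT HOLDS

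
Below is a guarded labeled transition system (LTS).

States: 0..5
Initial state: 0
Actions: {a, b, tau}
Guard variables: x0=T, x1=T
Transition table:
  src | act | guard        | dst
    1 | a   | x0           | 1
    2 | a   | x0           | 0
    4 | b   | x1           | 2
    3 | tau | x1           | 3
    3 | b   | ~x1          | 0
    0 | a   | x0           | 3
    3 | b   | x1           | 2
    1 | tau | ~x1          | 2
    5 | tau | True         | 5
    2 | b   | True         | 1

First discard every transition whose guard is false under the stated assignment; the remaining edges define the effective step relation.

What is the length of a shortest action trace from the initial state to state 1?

Answer: 3

Trace:
BFS to 1:
  Layer 0: {0}
  Layer 1: {3}
  Layer 2: {2}
  Layer 3: {1}
first hit 1 at d=3 via a·b·b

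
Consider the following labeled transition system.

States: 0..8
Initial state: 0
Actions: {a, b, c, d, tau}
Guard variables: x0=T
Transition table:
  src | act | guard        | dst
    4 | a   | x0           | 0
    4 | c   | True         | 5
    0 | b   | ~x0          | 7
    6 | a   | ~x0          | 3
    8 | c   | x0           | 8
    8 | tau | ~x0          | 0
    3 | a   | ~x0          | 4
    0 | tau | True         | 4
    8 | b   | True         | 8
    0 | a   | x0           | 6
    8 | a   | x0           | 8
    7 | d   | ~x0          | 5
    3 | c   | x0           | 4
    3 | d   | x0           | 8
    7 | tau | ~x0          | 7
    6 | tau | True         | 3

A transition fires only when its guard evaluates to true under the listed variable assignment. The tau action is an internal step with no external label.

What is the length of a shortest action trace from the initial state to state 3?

Answer: 2

Analysis:
Breadth-first toward 3:
  depth 0: {0}
  depth 1: {4,6}
  depth 2: {3,5}
first hit 3 at d=2 via a·tau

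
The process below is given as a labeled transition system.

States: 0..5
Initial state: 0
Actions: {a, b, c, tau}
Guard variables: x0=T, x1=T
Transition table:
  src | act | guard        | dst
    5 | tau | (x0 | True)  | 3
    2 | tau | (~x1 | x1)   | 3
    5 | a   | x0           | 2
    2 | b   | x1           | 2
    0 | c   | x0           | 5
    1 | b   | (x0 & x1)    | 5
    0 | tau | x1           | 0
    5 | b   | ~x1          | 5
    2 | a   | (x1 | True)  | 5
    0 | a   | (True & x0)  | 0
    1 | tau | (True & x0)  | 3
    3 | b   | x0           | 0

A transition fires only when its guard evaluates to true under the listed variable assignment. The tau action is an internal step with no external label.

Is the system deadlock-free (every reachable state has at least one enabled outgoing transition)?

Answer: DEADLOCK-FREE

Working:
Reachable = {0,2,3,5}
  0: a→0  c→5  tau→0  [deg 3]
  2: a→5  b→2  tau→3  [deg 3]
  3: b→0  [deg 1]
  5: a→2  tau→3  [deg 2]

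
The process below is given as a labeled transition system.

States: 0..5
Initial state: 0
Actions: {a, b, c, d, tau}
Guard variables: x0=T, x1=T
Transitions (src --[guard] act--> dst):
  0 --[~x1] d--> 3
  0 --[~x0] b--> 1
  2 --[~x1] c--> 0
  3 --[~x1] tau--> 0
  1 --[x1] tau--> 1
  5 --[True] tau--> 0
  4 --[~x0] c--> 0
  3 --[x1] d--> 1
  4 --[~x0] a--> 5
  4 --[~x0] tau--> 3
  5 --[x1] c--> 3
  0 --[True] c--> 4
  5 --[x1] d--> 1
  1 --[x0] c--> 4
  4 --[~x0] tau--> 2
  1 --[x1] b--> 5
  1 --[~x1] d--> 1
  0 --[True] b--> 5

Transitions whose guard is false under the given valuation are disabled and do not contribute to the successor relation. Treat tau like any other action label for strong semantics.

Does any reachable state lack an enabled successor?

Answer: DEADLOCK at state 4

Trace:
R = {0,1,3,4,5}
  0: b→5  c→4  [deg 2]
  1: b→5  c→4  tau→1  [deg 3]
  3: d→1  [deg 1]
  4: ∅  [STUCK]
  5: c→3  d→1  tau→0  [deg 3]
Path to 4: c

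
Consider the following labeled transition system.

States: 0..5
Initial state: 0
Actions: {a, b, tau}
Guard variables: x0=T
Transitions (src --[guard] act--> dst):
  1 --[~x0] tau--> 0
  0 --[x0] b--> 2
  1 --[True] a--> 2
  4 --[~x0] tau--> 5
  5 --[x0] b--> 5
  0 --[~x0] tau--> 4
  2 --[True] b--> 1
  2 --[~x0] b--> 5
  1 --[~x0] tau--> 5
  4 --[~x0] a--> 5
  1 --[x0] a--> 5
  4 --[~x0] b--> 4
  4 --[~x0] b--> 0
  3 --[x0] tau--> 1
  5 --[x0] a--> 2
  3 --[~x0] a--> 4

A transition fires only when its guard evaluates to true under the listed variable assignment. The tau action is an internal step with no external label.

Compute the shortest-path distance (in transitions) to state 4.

Layered search for 4:
  depth 0: {0}
  depth 1: {2}
  depth 2: {1}
  depth 3: {5}
4 never appears.

Answer: UNREACHABLE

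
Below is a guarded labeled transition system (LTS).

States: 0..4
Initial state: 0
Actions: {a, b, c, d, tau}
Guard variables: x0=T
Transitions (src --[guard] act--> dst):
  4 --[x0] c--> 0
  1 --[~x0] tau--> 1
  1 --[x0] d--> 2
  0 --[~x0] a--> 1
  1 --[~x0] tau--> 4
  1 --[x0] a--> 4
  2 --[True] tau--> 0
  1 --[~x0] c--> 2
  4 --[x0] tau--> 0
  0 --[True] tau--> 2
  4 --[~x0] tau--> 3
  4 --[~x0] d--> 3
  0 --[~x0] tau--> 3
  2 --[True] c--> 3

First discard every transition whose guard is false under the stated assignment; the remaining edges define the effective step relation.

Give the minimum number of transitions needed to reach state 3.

Breadth-first toward 3:
  depth 0: {0}
  depth 1: {2}
  depth 2: {3}
first hit 3 at d=2 via tau·c

Answer: 2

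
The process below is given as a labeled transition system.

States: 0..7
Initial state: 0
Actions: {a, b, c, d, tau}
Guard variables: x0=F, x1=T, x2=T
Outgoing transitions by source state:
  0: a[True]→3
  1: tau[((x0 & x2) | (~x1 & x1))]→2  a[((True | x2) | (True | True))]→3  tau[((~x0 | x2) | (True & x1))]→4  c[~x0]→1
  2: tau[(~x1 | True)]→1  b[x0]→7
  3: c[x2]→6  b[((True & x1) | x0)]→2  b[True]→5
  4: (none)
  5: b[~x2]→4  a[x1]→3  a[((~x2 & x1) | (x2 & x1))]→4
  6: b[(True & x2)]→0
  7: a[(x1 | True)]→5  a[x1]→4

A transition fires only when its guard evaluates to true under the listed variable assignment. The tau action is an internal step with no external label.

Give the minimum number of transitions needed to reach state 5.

Layered search for 5:
  Layer 0: {0}
  Layer 1: {3}
  Layer 2: {2,5,6}
depth(5)=2, e.g. a·b

Answer: 2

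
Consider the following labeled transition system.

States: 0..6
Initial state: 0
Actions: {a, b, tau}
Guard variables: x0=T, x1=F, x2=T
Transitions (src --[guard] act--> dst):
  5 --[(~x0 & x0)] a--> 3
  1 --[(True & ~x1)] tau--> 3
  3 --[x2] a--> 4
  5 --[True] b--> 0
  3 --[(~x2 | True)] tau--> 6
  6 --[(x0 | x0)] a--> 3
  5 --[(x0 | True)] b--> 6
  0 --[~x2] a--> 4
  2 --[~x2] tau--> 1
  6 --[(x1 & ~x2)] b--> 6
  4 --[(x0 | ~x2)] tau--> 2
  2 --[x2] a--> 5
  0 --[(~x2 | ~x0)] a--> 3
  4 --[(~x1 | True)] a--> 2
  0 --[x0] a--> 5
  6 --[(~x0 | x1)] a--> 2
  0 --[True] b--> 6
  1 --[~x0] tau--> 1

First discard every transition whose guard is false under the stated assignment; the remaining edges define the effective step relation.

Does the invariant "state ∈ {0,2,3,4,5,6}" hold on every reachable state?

Answer: INVARIANT HOLDS

Trace:
Safe = {0,2,3,4,5,6}
Reach set: {0,2,3,4,5,6}
  0: ok
  2: ok
  3: ok
  4: ok
  5: ok
  6: ok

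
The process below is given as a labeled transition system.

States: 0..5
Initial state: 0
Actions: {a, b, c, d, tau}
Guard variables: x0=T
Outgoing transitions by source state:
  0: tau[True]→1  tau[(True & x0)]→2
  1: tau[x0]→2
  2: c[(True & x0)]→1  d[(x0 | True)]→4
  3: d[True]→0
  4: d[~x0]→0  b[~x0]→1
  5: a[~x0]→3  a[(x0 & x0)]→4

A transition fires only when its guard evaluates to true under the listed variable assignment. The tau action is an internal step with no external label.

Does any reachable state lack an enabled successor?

Answer: DEADLOCK at state 4

Working:
R = {0,1,2,4}
  0: tau→1  tau→2  [2 out]
  1: tau→2  [1 out]
  2: c→1  d→4  [2 out]
  4: ∅  [deadlock]
trace reaching 4: tau·d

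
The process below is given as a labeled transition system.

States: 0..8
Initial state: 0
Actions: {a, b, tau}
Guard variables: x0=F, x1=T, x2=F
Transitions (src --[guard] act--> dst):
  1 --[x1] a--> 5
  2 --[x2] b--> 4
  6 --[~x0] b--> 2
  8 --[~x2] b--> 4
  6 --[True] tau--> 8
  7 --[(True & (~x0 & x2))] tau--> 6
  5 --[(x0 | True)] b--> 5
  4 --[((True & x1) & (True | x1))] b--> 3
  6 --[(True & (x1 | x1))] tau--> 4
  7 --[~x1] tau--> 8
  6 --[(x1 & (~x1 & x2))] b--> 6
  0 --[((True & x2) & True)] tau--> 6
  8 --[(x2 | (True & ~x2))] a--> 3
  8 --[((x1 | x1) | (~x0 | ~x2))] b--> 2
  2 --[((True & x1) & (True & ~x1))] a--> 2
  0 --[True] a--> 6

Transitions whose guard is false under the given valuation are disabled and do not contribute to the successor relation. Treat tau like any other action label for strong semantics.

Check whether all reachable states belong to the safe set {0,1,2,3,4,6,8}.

Inv-set: {0,1,2,3,4,6,8}
R = {0,2,3,4,6,8}
  0: ✓
  2: ✓
  3: ✓
  4: ✓
  6: ✓
  8: ✓

Answer: INVARIANT HOLDS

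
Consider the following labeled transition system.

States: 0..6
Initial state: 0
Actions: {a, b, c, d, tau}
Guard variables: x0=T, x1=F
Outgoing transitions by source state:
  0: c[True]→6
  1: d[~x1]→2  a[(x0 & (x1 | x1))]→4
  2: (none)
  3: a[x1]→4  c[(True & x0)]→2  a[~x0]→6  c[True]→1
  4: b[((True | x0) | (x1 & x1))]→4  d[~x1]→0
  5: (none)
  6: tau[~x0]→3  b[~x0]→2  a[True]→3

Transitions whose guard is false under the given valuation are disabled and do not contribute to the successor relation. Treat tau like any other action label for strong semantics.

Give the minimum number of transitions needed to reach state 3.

Answer: 2

Trace:
Breadth-first toward 3:
  depth 0: {0}
  depth 1: {6}
  depth 2: {3}
first hit 3 at d=2 via c·a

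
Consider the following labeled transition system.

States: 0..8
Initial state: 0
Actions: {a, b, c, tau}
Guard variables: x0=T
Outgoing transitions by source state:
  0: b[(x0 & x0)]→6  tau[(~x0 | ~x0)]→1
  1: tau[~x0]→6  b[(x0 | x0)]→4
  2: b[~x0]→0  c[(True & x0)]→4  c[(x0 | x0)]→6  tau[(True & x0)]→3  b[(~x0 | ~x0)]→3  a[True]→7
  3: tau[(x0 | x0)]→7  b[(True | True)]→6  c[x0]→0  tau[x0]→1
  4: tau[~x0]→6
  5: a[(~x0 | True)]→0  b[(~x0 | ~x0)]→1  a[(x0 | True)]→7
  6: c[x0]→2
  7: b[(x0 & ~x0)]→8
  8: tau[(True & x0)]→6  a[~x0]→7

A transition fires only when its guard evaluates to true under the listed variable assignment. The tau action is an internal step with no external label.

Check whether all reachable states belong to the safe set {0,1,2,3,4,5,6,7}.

Answer: INVARIANT HOLDS

Analysis:
Allowed set {0,1,2,3,4,5,6,7}
R = {0,1,2,3,4,6,7}
  0: safe
  1: safe
  2: safe
  3: safe
  4: safe
  6: safe
  7: safe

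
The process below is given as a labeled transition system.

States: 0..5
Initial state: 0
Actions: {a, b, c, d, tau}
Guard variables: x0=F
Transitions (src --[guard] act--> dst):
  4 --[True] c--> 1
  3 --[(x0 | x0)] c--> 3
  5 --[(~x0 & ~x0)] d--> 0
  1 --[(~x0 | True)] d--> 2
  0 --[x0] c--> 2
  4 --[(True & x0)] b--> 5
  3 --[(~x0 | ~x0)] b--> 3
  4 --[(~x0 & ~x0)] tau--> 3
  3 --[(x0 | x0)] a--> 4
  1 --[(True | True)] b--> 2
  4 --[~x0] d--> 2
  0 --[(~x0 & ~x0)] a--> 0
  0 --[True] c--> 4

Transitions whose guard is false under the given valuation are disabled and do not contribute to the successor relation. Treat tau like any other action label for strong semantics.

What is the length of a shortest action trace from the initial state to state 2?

Breadth-first toward 2:
  L0 = {0}
  L1 = {4}
  L2 = {1,2,3}
first hit 2 at d=2 via c·d

Answer: 2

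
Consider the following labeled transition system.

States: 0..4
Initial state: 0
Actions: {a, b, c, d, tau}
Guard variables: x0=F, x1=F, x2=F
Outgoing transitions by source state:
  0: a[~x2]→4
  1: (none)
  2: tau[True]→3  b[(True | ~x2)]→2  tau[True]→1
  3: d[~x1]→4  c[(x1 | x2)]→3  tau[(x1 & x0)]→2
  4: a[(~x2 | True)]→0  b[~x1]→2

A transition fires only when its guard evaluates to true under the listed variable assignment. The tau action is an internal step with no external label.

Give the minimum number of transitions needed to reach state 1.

Answer: 3

Analysis:
BFS to 1:
  depth 0: {0}
  depth 1: {4}
  depth 2: {2}
  depth 3: {1,3}
depth(1)=3, e.g. a·b·tau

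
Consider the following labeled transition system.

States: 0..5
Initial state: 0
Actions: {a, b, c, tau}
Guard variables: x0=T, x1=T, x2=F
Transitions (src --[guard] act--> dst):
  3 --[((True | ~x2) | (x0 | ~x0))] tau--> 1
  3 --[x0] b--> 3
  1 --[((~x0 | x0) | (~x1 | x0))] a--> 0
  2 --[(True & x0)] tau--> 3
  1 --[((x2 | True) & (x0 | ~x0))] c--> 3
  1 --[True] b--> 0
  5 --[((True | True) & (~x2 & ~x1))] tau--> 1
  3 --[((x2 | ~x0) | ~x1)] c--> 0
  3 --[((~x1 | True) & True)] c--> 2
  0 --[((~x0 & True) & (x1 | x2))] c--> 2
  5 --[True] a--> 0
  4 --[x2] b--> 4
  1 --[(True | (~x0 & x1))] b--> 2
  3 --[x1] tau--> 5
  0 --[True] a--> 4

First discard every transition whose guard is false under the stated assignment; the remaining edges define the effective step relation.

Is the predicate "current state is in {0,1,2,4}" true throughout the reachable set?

Inv-set: {0,1,2,4}
R = {0,4}
  0: ✓
  4: ✓

Answer: INVARIANT HOLDS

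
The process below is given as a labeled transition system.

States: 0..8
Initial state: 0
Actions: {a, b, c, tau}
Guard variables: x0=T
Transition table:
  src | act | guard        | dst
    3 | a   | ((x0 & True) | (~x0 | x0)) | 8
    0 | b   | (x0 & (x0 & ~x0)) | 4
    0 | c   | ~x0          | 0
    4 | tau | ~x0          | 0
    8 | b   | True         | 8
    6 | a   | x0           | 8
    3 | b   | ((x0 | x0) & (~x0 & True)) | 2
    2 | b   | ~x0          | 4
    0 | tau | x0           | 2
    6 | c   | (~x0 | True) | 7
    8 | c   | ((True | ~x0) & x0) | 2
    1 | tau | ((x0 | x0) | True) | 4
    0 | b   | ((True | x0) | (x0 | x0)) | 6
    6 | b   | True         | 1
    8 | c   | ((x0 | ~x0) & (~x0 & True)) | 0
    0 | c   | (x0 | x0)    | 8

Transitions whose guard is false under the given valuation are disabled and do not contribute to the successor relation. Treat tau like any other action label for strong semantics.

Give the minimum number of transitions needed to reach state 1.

Breadth-first toward 1:
  L0 = {0}
  L1 = {2,6,8}
  L2 = {1,7}
first hit 1 at d=2 via b·b

Answer: 2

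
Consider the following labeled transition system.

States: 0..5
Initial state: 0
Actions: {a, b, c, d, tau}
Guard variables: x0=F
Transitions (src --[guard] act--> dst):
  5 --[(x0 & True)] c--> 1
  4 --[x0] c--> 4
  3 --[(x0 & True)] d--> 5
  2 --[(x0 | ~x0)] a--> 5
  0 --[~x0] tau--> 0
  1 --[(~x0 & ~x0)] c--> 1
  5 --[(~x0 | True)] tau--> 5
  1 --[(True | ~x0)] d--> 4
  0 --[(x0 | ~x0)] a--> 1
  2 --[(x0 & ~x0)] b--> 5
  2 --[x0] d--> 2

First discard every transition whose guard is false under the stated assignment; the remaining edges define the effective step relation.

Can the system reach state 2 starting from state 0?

Answer: UNREACHABLE

Trace:
After dropping false guards: 6 live edges.
depth 0: {0}
depth 1: {1}  now seen {0,1}
depth 2: {4}  now seen {0,1,4}
Reach set: {0,1,4}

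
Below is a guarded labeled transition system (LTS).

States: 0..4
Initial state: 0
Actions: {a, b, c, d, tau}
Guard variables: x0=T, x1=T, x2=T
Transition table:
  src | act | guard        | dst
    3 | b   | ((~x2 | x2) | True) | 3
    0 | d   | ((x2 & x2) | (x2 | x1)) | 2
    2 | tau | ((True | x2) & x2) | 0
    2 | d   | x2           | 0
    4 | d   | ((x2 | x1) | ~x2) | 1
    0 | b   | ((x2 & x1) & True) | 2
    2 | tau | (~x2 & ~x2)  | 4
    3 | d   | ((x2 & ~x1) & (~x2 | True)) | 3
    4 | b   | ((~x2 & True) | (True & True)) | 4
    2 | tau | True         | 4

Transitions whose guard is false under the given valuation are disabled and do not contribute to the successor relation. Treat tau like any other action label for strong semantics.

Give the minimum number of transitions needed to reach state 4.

BFS to 4:
  Layer 0: {0}
  Layer 1: {2}
  Layer 2: {4}
first hit 4 at d=2 via b·tau

Answer: 2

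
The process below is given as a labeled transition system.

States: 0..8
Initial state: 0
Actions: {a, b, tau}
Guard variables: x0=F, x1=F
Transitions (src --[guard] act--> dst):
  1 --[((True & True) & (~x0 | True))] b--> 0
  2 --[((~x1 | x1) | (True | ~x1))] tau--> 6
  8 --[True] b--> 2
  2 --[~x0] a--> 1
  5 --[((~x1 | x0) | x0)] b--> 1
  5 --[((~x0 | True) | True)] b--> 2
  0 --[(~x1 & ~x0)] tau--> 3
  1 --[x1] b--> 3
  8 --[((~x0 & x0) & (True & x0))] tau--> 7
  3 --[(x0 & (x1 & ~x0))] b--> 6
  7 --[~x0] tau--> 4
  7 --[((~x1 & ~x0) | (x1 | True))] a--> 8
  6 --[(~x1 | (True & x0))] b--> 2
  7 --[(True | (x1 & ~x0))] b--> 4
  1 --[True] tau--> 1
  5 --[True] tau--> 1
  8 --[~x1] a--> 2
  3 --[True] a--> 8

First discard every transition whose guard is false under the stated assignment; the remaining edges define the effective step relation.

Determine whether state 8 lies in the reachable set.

Answer: REACHABLE

Working:
After dropping false guards: 15 live edges.
depth 0: {0}
depth 1: {3}  now seen {0,3}
depth 2: {8}  now seen {0,3,8}
depth 3: {2}  now seen {0,2,3,8}
depth 4: {1,6}  now seen {0,1,2,3,6,8}
R = {0,1,2,3,6,8}
witness 8: tau·a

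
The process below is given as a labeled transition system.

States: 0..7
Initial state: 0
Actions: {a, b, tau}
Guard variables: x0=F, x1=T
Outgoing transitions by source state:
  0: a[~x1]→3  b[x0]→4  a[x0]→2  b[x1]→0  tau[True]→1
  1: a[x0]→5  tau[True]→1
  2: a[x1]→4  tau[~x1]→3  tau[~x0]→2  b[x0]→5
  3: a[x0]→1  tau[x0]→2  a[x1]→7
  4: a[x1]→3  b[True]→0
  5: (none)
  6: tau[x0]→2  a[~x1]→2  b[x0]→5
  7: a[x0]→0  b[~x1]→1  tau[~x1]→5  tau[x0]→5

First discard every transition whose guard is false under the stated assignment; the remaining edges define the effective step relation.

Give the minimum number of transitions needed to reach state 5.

Layered search for 5:
  depth 0: {0}
  depth 1: {1}
5 never appears.

Answer: UNREACHABLE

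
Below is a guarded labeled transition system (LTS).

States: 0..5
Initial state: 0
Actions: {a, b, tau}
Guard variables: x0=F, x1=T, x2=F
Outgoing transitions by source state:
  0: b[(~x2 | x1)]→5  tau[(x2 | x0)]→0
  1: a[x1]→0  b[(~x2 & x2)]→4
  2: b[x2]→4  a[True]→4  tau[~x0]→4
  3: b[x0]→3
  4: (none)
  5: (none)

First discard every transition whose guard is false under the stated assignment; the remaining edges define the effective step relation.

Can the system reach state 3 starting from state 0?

Answer: UNREACHABLE

Trace:
Guard filter leaves 4 enabled edge(s).
depth 0: {0}
depth 1: {5}  now seen {0,5}
Reachable = {0,5}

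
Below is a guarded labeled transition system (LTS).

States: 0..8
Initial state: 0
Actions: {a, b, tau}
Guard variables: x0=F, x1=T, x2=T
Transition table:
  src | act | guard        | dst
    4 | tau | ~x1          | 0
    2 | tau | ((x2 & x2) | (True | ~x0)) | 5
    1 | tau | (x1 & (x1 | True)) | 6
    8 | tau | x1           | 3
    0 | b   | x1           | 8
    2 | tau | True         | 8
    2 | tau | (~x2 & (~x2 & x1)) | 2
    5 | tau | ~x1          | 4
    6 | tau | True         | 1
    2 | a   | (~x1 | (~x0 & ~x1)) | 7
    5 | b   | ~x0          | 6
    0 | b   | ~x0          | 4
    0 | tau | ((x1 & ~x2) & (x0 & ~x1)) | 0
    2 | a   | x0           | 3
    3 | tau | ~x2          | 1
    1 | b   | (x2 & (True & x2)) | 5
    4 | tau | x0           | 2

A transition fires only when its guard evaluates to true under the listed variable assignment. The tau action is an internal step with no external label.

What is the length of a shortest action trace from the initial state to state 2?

BFS to 2:
  depth 0: {0}
  depth 1: {4,8}
  depth 2: {3}
2 never appears.

Answer: UNREACHABLE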